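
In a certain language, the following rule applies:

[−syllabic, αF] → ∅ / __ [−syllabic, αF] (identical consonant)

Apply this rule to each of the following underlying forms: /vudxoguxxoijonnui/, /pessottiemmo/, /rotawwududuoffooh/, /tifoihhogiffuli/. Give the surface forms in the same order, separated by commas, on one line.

/vudxoguxxoijonnui/: /xx/ is a geminate; the first /x/ deletes. /nn/ is a geminate; the first /n/ deletes. → [vudxoguxoijonui].
/pessottiemmo/: /ss/ is a geminate; the first /s/ deletes. /tt/ is a geminate; the first /t/ deletes. /mm/ is a geminate; the first /m/ deletes. → [pesotiemo].
/rotawwududuoffooh/: /ww/ is a geminate; the first /w/ deletes. /ff/ is a geminate; the first /f/ deletes. → [rotawududuofooh].
/tifoihhogiffuli/: /hh/ is a geminate; the first /h/ deletes. /ff/ is a geminate; the first /f/ deletes. → [tifoihogifuli].

vudxoguxoijonui, pesotiemo, rotawududuofooh, tifoihogifuli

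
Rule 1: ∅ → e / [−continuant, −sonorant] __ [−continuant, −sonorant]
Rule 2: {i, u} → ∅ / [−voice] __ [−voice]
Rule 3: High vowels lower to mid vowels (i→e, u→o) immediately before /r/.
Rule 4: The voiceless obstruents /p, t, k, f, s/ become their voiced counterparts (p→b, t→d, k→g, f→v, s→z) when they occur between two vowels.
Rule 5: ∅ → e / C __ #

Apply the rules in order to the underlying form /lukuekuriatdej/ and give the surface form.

luguegoriadedeje

Rule 1 (stop-cluster e-epenthesis): /t/ and /d/ form a stop–stop cluster, so [e] is inserted between them. /lukuekuriatdej/ → lukuekuriatedej.
Rule 2 (high vowel syncope): no segment meets the environment; /lukuekuriatedej/ is unchanged.
Rule 3 (pre-rhotic lowering): /u/ is a high vowel immediately before /r/, so it lowers to [o]. /lukuekuriatedej/ → lukuekoriatedej.
Rule 4 (intervocalic voicing): /k/ is a voiceless obstruent between vowels /u/ and /u/, so it voices to [g]. /k/ is a voiceless obstruent between vowels /e/ and /o/, so it voices to [g]. /t/ is a voiceless obstruent between vowels /a/ and /e/, so it voices to [d]. /lukuekoriatedej/ → luguegoriadedej.
Rule 5 (final e-epenthesis): the form ends in the consonant /j/, so [e] is inserted word-finally. /luguegoriadedej/ → luguegoriadedeje.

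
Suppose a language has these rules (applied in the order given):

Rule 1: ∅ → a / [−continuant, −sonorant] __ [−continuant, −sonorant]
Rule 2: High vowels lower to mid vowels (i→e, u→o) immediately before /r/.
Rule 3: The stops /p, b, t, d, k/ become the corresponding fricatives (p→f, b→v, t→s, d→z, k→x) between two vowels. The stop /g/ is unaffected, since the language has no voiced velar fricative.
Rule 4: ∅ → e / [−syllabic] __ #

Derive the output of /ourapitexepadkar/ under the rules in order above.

oorafisexefazaxare

Rule 1 (stop-cluster a-epenthesis): /d/ and /k/ form a stop–stop cluster, so [a] is inserted between them. /ourapitexepadkar/ → ourapitexepadakar.
Rule 2 (pre-rhotic lowering): /u/ is a high vowel immediately before /r/, so it lowers to [o]. /ourapitexepadakar/ → oorapitexepadakar.
Rule 3 (intervocalic spirantization): /p/ is a stop between vowels /a/ and /i/, so it spirantizes to the fricative [f]. /t/ is a stop between vowels /i/ and /e/, so it spirantizes to the fricative [s]. /p/ is a stop between vowels /e/ and /a/, so it spirantizes to the fricative [f]. /d/ is a stop between vowels /a/ and /a/, so it spirantizes to the fricative [z]. /k/ is a stop between vowels /a/ and /a/, so it spirantizes to the fricative [x]. /oorapitexepadakar/ → oorafisexefazaxar.
Rule 4 (final e-epenthesis): the form ends in the consonant /r/, so [e] is inserted word-finally. /oorafisexefazaxar/ → oorafisexefazaxare.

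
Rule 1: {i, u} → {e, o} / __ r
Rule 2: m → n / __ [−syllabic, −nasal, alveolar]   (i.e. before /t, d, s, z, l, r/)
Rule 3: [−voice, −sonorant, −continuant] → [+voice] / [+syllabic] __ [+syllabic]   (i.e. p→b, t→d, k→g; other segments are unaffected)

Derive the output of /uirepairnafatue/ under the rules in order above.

Rule 1 (pre-rhotic lowering): /i/ is a high vowel immediately before /r/, so it lowers to [e]. /i/ is a high vowel immediately before /r/, so it lowers to [e]. /uirepairnafatue/ → uerepaernafatue.
Rule 2 (nasal place assimilation): no segment meets the environment; /uerepaernafatue/ is unchanged.
Rule 3 (intervocalic voicing): /p/ is a voiceless stop between vowels /e/ and /a/, so it voices to [b]. /t/ is a voiceless stop between vowels /a/ and /u/, so it voices to [d]. /uerepaernafatue/ → uerebaernafadue.

uerebaernafadue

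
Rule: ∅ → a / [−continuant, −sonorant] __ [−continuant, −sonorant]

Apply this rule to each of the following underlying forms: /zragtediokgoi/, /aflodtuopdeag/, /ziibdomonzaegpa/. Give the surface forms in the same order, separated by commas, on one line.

zragatediokagoi, aflodatuopadeag, ziibadomonzaegapa

/zragtediokgoi/: /g/ and /t/ form a stop–stop cluster, so [a] is inserted between them. /k/ and /g/ form a stop–stop cluster, so [a] is inserted between them. → [zragatediokagoi].
/aflodtuopdeag/: /d/ and /t/ form a stop–stop cluster, so [a] is inserted between them. /p/ and /d/ form a stop–stop cluster, so [a] is inserted between them. → [aflodatuopadeag].
/ziibdomonzaegpa/: /b/ and /d/ form a stop–stop cluster, so [a] is inserted between them. /g/ and /p/ form a stop–stop cluster, so [a] is inserted between them. → [ziibadomonzaegapa].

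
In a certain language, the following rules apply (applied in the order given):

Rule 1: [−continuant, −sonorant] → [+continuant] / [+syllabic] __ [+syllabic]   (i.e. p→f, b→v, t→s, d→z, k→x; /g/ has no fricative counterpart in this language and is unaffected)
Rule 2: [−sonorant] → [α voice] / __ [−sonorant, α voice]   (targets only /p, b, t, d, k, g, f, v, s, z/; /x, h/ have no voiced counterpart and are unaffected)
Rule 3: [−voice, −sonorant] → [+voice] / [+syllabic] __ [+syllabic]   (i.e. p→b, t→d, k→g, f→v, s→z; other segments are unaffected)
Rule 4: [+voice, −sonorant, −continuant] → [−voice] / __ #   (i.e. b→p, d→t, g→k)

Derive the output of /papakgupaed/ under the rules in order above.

pavagguvaet

Rule 1 (intervocalic spirantization): /p/ is a stop between vowels /a/ and /a/, so it spirantizes to the fricative [f]. /p/ is a stop between vowels /u/ and /a/, so it spirantizes to the fricative [f]. /papakgupaed/ → pafakgufaed.
Rule 2 (regressive voicing assimilation): /k/ precedes the voiced obstruent /g/, so it voices to [g] by assimilation. /pafakgufaed/ → pafaggufaed.
Rule 3 (intervocalic voicing): /f/ is a voiceless obstruent between vowels /a/ and /a/, so it voices to [v]. /f/ is a voiceless obstruent between vowels /u/ and /a/, so it voices to [v]. /pafaggufaed/ → pavagguvaed.
Rule 4 (final devoicing): /d/ is a voiced stop in word-final position, so it devoices to [t]. /pavagguvaed/ → pavagguvaet.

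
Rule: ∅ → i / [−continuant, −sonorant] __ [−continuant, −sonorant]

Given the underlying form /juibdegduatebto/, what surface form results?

juibidegiduatebito

/b/ and /d/ form a stop–stop cluster, so [i] is inserted between them.
/g/ and /d/ form a stop–stop cluster, so [i] is inserted between them.
/b/ and /t/ form a stop–stop cluster, so [i] is inserted between them.
Surface form: [juibidegiduatebito].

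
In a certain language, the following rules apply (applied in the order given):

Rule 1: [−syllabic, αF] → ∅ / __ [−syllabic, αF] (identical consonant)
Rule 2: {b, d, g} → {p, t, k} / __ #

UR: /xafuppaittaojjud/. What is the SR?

Rule 1 (degemination): /pp/ is a geminate; the first /p/ deletes. /tt/ is a geminate; the first /t/ deletes. /jj/ is a geminate; the first /j/ deletes. /xafuppaittaojjud/ → xafupaitaojud.
Rule 2 (final devoicing): /d/ is a voiced stop in word-final position, so it devoices to [t]. /xafupaitaojud/ → xafupaitaojut.

xafupaitaojut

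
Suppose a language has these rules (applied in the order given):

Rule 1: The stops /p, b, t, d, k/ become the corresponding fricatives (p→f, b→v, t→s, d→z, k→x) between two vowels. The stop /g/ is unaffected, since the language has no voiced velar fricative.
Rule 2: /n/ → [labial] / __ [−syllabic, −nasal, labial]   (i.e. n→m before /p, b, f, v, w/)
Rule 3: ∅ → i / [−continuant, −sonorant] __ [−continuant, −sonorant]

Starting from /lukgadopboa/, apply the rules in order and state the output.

Rule 1 (intervocalic spirantization): /d/ is a stop between vowels /a/ and /o/, so it spirantizes to the fricative [z]. /lukgadopboa/ → lukgazopboa.
Rule 2 (nasal place assimilation): no segment meets the environment; /lukgazopboa/ is unchanged.
Rule 3 (stop-cluster i-epenthesis): /k/ and /g/ form a stop–stop cluster, so [i] is inserted between them. /p/ and /b/ form a stop–stop cluster, so [i] is inserted between them. /lukgazopboa/ → lukigazopiboa.

lukigazopiboa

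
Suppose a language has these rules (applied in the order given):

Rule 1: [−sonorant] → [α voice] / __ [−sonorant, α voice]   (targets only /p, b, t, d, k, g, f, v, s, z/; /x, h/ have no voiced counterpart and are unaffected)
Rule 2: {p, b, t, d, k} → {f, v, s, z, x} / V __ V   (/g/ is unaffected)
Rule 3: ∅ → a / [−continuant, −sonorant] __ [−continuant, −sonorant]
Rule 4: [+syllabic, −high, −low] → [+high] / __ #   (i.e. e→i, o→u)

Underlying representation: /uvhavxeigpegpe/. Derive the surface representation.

Rule 1 (regressive voicing assimilation): /v/ precedes the voiceless obstruent /h/, so it devoices to [f] by assimilation. /v/ precedes the voiceless obstruent /x/, so it devoices to [f] by assimilation. /g/ precedes the voiceless obstruent /p/, so it devoices to [k] by assimilation. /g/ precedes the voiceless obstruent /p/, so it devoices to [k] by assimilation. /uvhavxeigpegpe/ → ufhafxeikpekpe.
Rule 2 (intervocalic spirantization): no segment meets the environment; /ufhafxeikpekpe/ is unchanged.
Rule 3 (stop-cluster a-epenthesis): /k/ and /p/ form a stop–stop cluster, so [a] is inserted between them. /k/ and /p/ form a stop–stop cluster, so [a] is inserted between them. /ufhafxeikpekpe/ → ufhafxeikapekape.
Rule 4 (final vowel raising): /e/ is a mid vowel in word-final position, so it raises to [i]. /ufhafxeikapekape/ → ufhafxeikapekapi.

ufhafxeikapekapi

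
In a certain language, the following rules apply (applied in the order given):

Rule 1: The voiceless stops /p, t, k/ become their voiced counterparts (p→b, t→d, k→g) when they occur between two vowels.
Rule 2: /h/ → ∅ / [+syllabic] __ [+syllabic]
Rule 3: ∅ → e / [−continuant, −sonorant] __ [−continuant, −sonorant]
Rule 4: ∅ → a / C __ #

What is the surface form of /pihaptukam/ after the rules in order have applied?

piapetugama

Rule 1 (intervocalic voicing): /k/ is a voiceless stop between vowels /u/ and /a/, so it voices to [g]. /pihaptukam/ → pihaptugam.
Rule 2 (intervocalic h-deletion): /h/ occurs between vowels /i/ and /a/, so it deletes. /pihaptugam/ → piaptugam.
Rule 3 (stop-cluster e-epenthesis): /p/ and /t/ form a stop–stop cluster, so [e] is inserted between them. /piaptugam/ → piapetugam.
Rule 4 (final a-epenthesis): the form ends in the consonant /m/, so [a] is inserted word-finally. /piapetugam/ → piapetugama.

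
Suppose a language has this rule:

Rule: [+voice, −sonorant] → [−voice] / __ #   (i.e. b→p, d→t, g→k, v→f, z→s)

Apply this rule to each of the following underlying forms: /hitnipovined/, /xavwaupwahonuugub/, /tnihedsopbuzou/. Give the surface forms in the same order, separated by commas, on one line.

hitnipovinet, xavwaupwahonuugup, tnihedsopbuzou

/hitnipovined/: /d/ is a voiced obstruent in word-final position, so it devoices to [t]. → [hitnipovinet].
/xavwaupwahonuugub/: /b/ is a voiced obstruent in word-final position, so it devoices to [p]. → [xavwaupwahonuugup].
/tnihedsopbuzou/: the rule's environment is not met; surfaces unchanged as [tnihedsopbuzou].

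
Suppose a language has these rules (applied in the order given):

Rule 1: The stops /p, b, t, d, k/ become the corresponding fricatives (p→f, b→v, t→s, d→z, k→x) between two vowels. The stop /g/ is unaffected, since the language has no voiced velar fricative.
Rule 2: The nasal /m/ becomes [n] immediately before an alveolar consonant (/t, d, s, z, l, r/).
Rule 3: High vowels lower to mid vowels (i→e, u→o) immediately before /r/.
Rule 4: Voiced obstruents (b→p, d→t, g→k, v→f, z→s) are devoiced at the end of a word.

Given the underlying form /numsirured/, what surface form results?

Rule 1 (intervocalic spirantization): no segment meets the environment; /numsirured/ is unchanged.
Rule 2 (nasal place assimilation): /m/ precedes the alveolar consonant /s/, so it assimilates in place to [n]. /numsirured/ → nunsirured.
Rule 3 (pre-rhotic lowering): /i/ is a high vowel immediately before /r/, so it lowers to [e]. /u/ is a high vowel immediately before /r/, so it lowers to [o]. /nunsirured/ → nunserored.
Rule 4 (final devoicing): /d/ is a voiced obstruent in word-final position, so it devoices to [t]. /nunserored/ → nunseroret.

nunseroret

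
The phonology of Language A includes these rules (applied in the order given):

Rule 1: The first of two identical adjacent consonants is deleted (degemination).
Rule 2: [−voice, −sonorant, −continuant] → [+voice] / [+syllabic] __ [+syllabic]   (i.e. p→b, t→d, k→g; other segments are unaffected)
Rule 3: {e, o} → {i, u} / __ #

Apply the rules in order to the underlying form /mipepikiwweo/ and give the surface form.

mibebigiweu

Rule 1 (degemination): /ww/ is a geminate; the first /w/ deletes. /mipepikiwweo/ → mipepikiweo.
Rule 2 (intervocalic voicing): /p/ is a voiceless stop between vowels /i/ and /e/, so it voices to [b]. /p/ is a voiceless stop between vowels /e/ and /i/, so it voices to [b]. /k/ is a voiceless stop between vowels /i/ and /i/, so it voices to [g]. /mipepikiweo/ → mibebigiweo.
Rule 3 (final vowel raising): /o/ is a mid vowel in word-final position, so it raises to [u]. /mibebigiweo/ → mibebigiweu.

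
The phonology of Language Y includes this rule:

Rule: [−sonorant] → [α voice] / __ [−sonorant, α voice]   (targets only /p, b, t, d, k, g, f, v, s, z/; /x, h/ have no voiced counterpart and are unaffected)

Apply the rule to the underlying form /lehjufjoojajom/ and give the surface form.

lehjufjoojajom

No segment of /lehjufjoojajom/ meets the structural description of the rule, so the form surfaces unchanged.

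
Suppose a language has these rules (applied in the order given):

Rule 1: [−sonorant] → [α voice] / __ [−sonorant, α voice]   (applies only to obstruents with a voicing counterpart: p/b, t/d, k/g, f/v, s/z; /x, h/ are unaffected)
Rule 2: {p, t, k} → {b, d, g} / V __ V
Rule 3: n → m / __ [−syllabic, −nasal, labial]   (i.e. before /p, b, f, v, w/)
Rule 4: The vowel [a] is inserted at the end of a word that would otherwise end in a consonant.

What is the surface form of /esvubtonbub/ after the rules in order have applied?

ezvuptombuba

Rule 1 (regressive voicing assimilation): /s/ precedes the voiced obstruent /v/, so it voices to [z] by assimilation. /b/ precedes the voiceless obstruent /t/, so it devoices to [p] by assimilation. /esvubtonbub/ → ezvuptonbub.
Rule 2 (intervocalic voicing): no segment meets the environment; /ezvuptonbub/ is unchanged.
Rule 3 (nasal place assimilation): /n/ precedes the labial consonant /b/, so it assimilates in place to [m]. /ezvuptonbub/ → ezvuptombub.
Rule 4 (final a-epenthesis): the form ends in the consonant /b/, so [a] is inserted word-finally. /ezvuptombub/ → ezvuptombuba.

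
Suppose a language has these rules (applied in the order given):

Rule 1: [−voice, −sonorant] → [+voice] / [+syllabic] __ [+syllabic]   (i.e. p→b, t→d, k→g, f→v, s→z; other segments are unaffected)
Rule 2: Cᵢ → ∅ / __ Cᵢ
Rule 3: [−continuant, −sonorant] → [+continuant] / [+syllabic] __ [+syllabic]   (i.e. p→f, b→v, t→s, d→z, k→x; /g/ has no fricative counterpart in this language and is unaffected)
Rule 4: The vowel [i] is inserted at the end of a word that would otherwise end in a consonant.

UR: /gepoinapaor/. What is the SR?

Rule 1 (intervocalic voicing): /p/ is a voiceless obstruent between vowels /e/ and /o/, so it voices to [b]. /p/ is a voiceless obstruent between vowels /a/ and /a/, so it voices to [b]. /gepoinapaor/ → geboinabaor.
Rule 2 (degemination): no segment meets the environment; /geboinabaor/ is unchanged.
Rule 3 (intervocalic spirantization): /b/ is a stop between vowels /e/ and /o/, so it spirantizes to the fricative [v]. /b/ is a stop between vowels /a/ and /a/, so it spirantizes to the fricative [v]. /geboinabaor/ → gevoinavaor.
Rule 4 (final i-epenthesis): the form ends in the consonant /r/, so [i] is inserted word-finally. /gevoinavaor/ → gevoinavaori.

gevoinavaori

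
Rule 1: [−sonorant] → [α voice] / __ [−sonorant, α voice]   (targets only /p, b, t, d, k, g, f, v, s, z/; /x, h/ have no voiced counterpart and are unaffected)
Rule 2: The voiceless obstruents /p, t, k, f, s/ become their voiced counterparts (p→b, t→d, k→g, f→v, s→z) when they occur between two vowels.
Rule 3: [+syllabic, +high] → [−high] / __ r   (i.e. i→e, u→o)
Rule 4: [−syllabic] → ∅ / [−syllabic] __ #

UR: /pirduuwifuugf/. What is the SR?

Rule 1 (regressive voicing assimilation): /g/ precedes the voiceless obstruent /f/, so it devoices to [k] by assimilation. /pirduuwifuugf/ → pirduuwifuukf.
Rule 2 (intervocalic voicing): /f/ is a voiceless obstruent between vowels /i/ and /u/, so it voices to [v]. /pirduuwifuukf/ → pirduuwivuukf.
Rule 3 (pre-rhotic lowering): /i/ is a high vowel immediately before /r/, so it lowers to [e]. /pirduuwivuukf/ → perduuwivuukf.
Rule 4 (final cluster simplification): /f/ is the second consonant of a word-final cluster /kf/, so it deletes. /perduuwivuukf/ → perduuwivuuk.

perduuwivuuk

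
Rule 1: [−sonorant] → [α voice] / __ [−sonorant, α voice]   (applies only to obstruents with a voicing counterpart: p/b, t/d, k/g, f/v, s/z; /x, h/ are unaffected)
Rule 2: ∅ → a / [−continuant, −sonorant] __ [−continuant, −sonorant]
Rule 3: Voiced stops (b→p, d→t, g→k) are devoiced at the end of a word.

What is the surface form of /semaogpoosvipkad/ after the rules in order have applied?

Rule 1 (regressive voicing assimilation): /g/ precedes the voiceless obstruent /p/, so it devoices to [k] by assimilation. /s/ precedes the voiced obstruent /v/, so it voices to [z] by assimilation. /semaogpoosvipkad/ → semaokpoozvipkad.
Rule 2 (stop-cluster a-epenthesis): /k/ and /p/ form a stop–stop cluster, so [a] is inserted between them. /p/ and /k/ form a stop–stop cluster, so [a] is inserted between them. /semaokpoozvipkad/ → semaokapoozvipakad.
Rule 3 (final devoicing): /d/ is a voiced stop in word-final position, so it devoices to [t]. /semaokapoozvipakad/ → semaokapoozvipakat.

semaokapoozvipakat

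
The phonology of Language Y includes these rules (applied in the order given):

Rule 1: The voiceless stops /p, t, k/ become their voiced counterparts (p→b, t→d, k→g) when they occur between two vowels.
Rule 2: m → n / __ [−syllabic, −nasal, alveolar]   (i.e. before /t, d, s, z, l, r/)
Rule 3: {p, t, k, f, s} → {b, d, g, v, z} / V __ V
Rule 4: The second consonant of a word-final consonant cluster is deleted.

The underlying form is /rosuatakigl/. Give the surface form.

Rule 1 (intervocalic voicing): /t/ is a voiceless stop between vowels /a/ and /a/, so it voices to [d]. /k/ is a voiceless stop between vowels /a/ and /i/, so it voices to [g]. /rosuatakigl/ → rosuadagigl.
Rule 2 (nasal place assimilation): no segment meets the environment; /rosuadagigl/ is unchanged.
Rule 3 (intervocalic voicing): /s/ is a voiceless obstruent between vowels /o/ and /u/, so it voices to [z]. /rosuadagigl/ → rozuadagigl.
Rule 4 (final cluster simplification): /l/ is the second consonant of a word-final cluster /gl/, so it deletes. /rozuadagigl/ → rozuadagig.

rozuadagig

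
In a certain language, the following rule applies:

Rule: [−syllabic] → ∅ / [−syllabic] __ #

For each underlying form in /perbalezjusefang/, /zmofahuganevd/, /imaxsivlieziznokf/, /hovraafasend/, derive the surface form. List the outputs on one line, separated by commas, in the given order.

perbalezjusefan, zmofahuganev, imaxsivlieziznok, hovraafasen

/perbalezjusefang/: /g/ is the second consonant of a word-final cluster /ng/, so it deletes. → [perbalezjusefan].
/zmofahuganevd/: /d/ is the second consonant of a word-final cluster /vd/, so it deletes. → [zmofahuganev].
/imaxsivlieziznokf/: /f/ is the second consonant of a word-final cluster /kf/, so it deletes. → [imaxsivlieziznok].
/hovraafasend/: /d/ is the second consonant of a word-final cluster /nd/, so it deletes. → [hovraafasen].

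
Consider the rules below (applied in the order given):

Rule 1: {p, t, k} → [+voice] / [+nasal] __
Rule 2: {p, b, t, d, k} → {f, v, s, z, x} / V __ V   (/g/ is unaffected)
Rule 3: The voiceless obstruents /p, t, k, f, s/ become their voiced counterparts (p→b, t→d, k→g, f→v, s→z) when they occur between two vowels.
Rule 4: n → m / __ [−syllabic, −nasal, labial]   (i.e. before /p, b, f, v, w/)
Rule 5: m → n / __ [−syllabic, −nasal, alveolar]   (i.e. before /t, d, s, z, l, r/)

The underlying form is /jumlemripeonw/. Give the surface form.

Rule 1 (post-nasal voicing): no segment meets the environment; /jumlemripeonw/ is unchanged.
Rule 2 (intervocalic spirantization): /p/ is a stop between vowels /i/ and /e/, so it spirantizes to the fricative [f]. /jumlemripeonw/ → jumlemrifeonw.
Rule 3 (intervocalic voicing): /f/ is a voiceless obstruent between vowels /i/ and /e/, so it voices to [v]. /jumlemrifeonw/ → jumlemriveonw.
Rule 4 (nasal place assimilation): /n/ precedes the labial consonant /w/, so it assimilates in place to [m]. /jumlemriveonw/ → jumlemriveomw.
Rule 5 (nasal place assimilation): /m/ precedes the alveolar consonant /l/, so it assimilates in place to [n]. /m/ precedes the alveolar consonant /r/, so it assimilates in place to [n]. /jumlemriveomw/ → junlenriveomw.

junlenriveomw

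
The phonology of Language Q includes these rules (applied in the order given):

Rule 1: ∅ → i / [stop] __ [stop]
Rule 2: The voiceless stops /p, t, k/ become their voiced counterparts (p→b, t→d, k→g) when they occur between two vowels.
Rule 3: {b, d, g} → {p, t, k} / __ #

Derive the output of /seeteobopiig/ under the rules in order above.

seedeobobiik

Rule 1 (stop-cluster i-epenthesis): no segment meets the environment; /seeteobopiig/ is unchanged.
Rule 2 (intervocalic voicing): /t/ is a voiceless stop between vowels /e/ and /e/, so it voices to [d]. /p/ is a voiceless stop between vowels /o/ and /i/, so it voices to [b]. /seeteobopiig/ → seedeobobiig.
Rule 3 (final devoicing): /g/ is a voiced stop in word-final position, so it devoices to [k]. /seedeobobiig/ → seedeobobiik.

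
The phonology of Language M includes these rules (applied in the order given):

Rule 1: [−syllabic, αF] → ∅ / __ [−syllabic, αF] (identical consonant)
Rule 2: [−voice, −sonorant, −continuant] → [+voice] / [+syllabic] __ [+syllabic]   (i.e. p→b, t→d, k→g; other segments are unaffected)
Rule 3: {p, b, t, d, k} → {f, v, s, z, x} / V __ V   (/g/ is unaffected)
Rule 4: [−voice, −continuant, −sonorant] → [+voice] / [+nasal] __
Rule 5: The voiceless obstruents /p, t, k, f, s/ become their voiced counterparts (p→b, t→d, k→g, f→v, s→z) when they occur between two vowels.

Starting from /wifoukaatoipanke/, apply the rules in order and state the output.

wivougaazoivange

Rule 1 (degemination): no segment meets the environment; /wifoukaatoipanke/ is unchanged.
Rule 2 (intervocalic voicing): /k/ is a voiceless stop between vowels /u/ and /a/, so it voices to [g]. /t/ is a voiceless stop between vowels /a/ and /o/, so it voices to [d]. /p/ is a voiceless stop between vowels /i/ and /a/, so it voices to [b]. /wifoukaatoipanke/ → wifougaadoibanke.
Rule 3 (intervocalic spirantization): /d/ is a stop between vowels /a/ and /o/, so it spirantizes to the fricative [z]. /b/ is a stop between vowels /i/ and /a/, so it spirantizes to the fricative [v]. /wifougaadoibanke/ → wifougaazoivanke.
Rule 4 (post-nasal voicing): /k/ is a voiceless stop immediately after the nasal /n/, so it voices to [g]. /wifougaazoivanke/ → wifougaazoivange.
Rule 5 (intervocalic voicing): /f/ is a voiceless obstruent between vowels /i/ and /o/, so it voices to [v]. /wifougaazoivange/ → wivougaazoivange.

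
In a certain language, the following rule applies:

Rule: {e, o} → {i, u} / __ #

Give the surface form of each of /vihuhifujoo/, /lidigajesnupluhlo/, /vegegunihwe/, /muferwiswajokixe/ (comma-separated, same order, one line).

/vihuhifujoo/: /o/ is a mid vowel in word-final position, so it raises to [u]. → [vihuhifujou].
/lidigajesnupluhlo/: /o/ is a mid vowel in word-final position, so it raises to [u]. → [lidigajesnupluhlu].
/vegegunihwe/: /e/ is a mid vowel in word-final position, so it raises to [i]. → [vegegunihwi].
/muferwiswajokixe/: /e/ is a mid vowel in word-final position, so it raises to [i]. → [muferwiswajokixi].

vihuhifujou, lidigajesnupluhlu, vegegunihwi, muferwiswajokixi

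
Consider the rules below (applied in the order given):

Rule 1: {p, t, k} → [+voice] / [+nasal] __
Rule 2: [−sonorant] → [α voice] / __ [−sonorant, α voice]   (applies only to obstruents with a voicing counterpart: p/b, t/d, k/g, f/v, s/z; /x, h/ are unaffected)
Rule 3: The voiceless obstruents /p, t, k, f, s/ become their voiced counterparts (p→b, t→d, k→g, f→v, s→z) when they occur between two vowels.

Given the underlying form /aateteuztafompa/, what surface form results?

Rule 1 (post-nasal voicing): /p/ is a voiceless stop immediately after the nasal /m/, so it voices to [b]. /aateteuztafompa/ → aateteuztafomba.
Rule 2 (regressive voicing assimilation): /z/ precedes the voiceless obstruent /t/, so it devoices to [s] by assimilation. /aateteuztafomba/ → aateteustafomba.
Rule 3 (intervocalic voicing): /t/ is a voiceless obstruent between vowels /a/ and /e/, so it voices to [d]. /t/ is a voiceless obstruent between vowels /e/ and /e/, so it voices to [d]. /f/ is a voiceless obstruent between vowels /a/ and /o/, so it voices to [v]. /aateteustafomba/ → aadedeustavomba.

aadedeustavomba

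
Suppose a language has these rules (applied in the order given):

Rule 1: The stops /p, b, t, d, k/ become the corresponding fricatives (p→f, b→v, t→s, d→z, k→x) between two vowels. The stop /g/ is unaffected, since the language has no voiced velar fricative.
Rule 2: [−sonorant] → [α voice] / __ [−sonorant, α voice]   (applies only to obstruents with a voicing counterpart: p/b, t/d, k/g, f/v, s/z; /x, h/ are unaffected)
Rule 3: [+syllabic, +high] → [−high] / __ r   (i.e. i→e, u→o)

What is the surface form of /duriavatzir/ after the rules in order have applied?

doriavadzer

Rule 1 (intervocalic spirantization): no segment meets the environment; /duriavatzir/ is unchanged.
Rule 2 (regressive voicing assimilation): /t/ precedes the voiced obstruent /z/, so it voices to [d] by assimilation. /duriavatzir/ → duriavadzir.
Rule 3 (pre-rhotic lowering): /u/ is a high vowel immediately before /r/, so it lowers to [o]. /i/ is a high vowel immediately before /r/, so it lowers to [e]. /duriavadzir/ → doriavadzer.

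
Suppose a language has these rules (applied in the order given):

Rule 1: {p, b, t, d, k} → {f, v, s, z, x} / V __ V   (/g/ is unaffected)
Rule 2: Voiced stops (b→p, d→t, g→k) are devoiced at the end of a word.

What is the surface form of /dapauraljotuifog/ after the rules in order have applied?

Rule 1 (intervocalic spirantization): /p/ is a stop between vowels /a/ and /a/, so it spirantizes to the fricative [f]. /t/ is a stop between vowels /o/ and /u/, so it spirantizes to the fricative [s]. /dapauraljotuifog/ → dafauraljosuifog.
Rule 2 (final devoicing): /g/ is a voiced stop in word-final position, so it devoices to [k]. /dafauraljosuifog/ → dafauraljosuifok.

dafauraljosuifok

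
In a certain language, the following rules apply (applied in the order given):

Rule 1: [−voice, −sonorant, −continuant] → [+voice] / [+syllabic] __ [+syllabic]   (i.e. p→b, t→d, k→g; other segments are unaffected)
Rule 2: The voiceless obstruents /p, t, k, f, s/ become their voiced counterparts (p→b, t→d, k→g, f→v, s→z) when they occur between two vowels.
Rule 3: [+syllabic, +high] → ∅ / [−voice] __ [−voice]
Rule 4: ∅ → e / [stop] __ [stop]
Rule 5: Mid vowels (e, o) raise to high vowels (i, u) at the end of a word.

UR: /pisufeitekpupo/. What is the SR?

pizuveidekepubu

Rule 1 (intervocalic voicing): /t/ is a voiceless stop between vowels /i/ and /e/, so it voices to [d]. /p/ is a voiceless stop between vowels /u/ and /o/, so it voices to [b]. /pisufeitekpupo/ → pisufeidekpubo.
Rule 2 (intervocalic voicing): /s/ is a voiceless obstruent between vowels /i/ and /u/, so it voices to [z]. /f/ is a voiceless obstruent between vowels /u/ and /e/, so it voices to [v]. /pisufeidekpubo/ → pizuveidekpubo.
Rule 3 (high vowel syncope): no segment meets the environment; /pizuveidekpubo/ is unchanged.
Rule 4 (stop-cluster e-epenthesis): /k/ and /p/ form a stop–stop cluster, so [e] is inserted between them. /pizuveidekpubo/ → pizuveidekepubo.
Rule 5 (final vowel raising): /o/ is a mid vowel in word-final position, so it raises to [u]. /pizuveidekepubo/ → pizuveidekepubu.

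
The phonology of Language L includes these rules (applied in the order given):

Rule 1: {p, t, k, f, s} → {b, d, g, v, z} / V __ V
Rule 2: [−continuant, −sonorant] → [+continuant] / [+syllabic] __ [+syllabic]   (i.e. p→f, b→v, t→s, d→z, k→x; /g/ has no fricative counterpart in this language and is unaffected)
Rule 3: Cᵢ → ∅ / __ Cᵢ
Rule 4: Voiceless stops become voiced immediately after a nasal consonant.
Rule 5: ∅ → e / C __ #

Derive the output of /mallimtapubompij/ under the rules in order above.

Rule 1 (intervocalic voicing): /p/ is a voiceless obstruent between vowels /a/ and /u/, so it voices to [b]. /mallimtapubompij/ → mallimtabubompij.
Rule 2 (intervocalic spirantization): /b/ is a stop between vowels /a/ and /u/, so it spirantizes to the fricative [v]. /b/ is a stop between vowels /u/ and /o/, so it spirantizes to the fricative [v]. /mallimtabubompij/ → mallimtavuvompij.
Rule 3 (degemination): /ll/ is a geminate; the first /l/ deletes. /mallimtavuvompij/ → malimtavuvompij.
Rule 4 (post-nasal voicing): /t/ is a voiceless stop immediately after the nasal /m/, so it voices to [d]. /p/ is a voiceless stop immediately after the nasal /m/, so it voices to [b]. /malimtavuvompij/ → malimdavuvombij.
Rule 5 (final e-epenthesis): the form ends in the consonant /j/, so [e] is inserted word-finally. /malimdavuvombij/ → malimdavuvombije.

malimdavuvombije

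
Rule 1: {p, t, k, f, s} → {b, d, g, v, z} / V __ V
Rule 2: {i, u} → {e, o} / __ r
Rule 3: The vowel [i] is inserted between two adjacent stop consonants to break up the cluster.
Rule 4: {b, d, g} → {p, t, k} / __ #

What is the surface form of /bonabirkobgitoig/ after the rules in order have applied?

Rule 1 (intervocalic voicing): /t/ is a voiceless obstruent between vowels /i/ and /o/, so it voices to [d]. /bonabirkobgitoig/ → bonabirkobgidoig.
Rule 2 (pre-rhotic lowering): /i/ is a high vowel immediately before /r/, so it lowers to [e]. /bonabirkobgidoig/ → bonaberkobgidoig.
Rule 3 (stop-cluster i-epenthesis): /b/ and /g/ form a stop–stop cluster, so [i] is inserted between them. /bonaberkobgidoig/ → bonaberkobigidoig.
Rule 4 (final devoicing): /g/ is a voiced stop in word-final position, so it devoices to [k]. /bonaberkobigidoig/ → bonaberkobigidoik.

bonaberkobigidoik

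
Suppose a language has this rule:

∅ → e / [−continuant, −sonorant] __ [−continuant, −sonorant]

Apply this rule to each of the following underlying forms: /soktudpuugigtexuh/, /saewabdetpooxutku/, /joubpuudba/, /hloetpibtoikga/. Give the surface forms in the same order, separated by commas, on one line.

/soktudpuugigtexuh/: /k/ and /t/ form a stop–stop cluster, so [e] is inserted between them. /d/ and /p/ form a stop–stop cluster, so [e] is inserted between them. /g/ and /t/ form a stop–stop cluster, so [e] is inserted between them. → [soketudepuugigetexuh].
/saewabdetpooxutku/: /b/ and /d/ form a stop–stop cluster, so [e] is inserted between them. /t/ and /p/ form a stop–stop cluster, so [e] is inserted between them. /t/ and /k/ form a stop–stop cluster, so [e] is inserted between them. → [saewabedetepooxuteku].
/joubpuudba/: /b/ and /p/ form a stop–stop cluster, so [e] is inserted between them. /d/ and /b/ form a stop–stop cluster, so [e] is inserted between them. → [joubepuudeba].
/hloetpibtoikga/: /t/ and /p/ form a stop–stop cluster, so [e] is inserted between them. /b/ and /t/ form a stop–stop cluster, so [e] is inserted between them. /k/ and /g/ form a stop–stop cluster, so [e] is inserted between them. → [hloetepibetoikega].

soketudepuugigetexuh, saewabedetepooxuteku, joubepuudeba, hloetepibetoikega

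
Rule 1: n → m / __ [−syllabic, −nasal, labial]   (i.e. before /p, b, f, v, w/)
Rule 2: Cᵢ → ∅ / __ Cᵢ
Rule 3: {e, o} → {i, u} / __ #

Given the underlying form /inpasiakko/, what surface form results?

impasiaku

Rule 1 (nasal place assimilation): /n/ precedes the labial consonant /p/, so it assimilates in place to [m]. /inpasiakko/ → impasiakko.
Rule 2 (degemination): /kk/ is a geminate; the first /k/ deletes. /impasiakko/ → impasiako.
Rule 3 (final vowel raising): /o/ is a mid vowel in word-final position, so it raises to [u]. /impasiako/ → impasiaku.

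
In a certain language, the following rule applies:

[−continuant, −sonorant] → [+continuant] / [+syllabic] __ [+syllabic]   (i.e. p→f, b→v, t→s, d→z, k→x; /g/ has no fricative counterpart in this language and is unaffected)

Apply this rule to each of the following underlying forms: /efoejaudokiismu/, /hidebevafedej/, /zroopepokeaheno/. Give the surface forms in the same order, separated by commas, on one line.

efoejauzoxiismu, hizevevafezej, zroofefoxeaheno

/efoejaudokiismu/: /d/ is a stop between vowels /u/ and /o/, so it spirantizes to the fricative [z]. /k/ is a stop between vowels /o/ and /i/, so it spirantizes to the fricative [x]. → [efoejauzoxiismu].
/hidebevafedej/: /d/ is a stop between vowels /i/ and /e/, so it spirantizes to the fricative [z]. /b/ is a stop between vowels /e/ and /e/, so it spirantizes to the fricative [v]. /d/ is a stop between vowels /e/ and /e/, so it spirantizes to the fricative [z]. → [hizevevafezej].
/zroopepokeaheno/: /p/ is a stop between vowels /o/ and /e/, so it spirantizes to the fricative [f]. /p/ is a stop between vowels /e/ and /o/, so it spirantizes to the fricative [f]. /k/ is a stop between vowels /o/ and /e/, so it spirantizes to the fricative [x]. → [zroofefoxeaheno].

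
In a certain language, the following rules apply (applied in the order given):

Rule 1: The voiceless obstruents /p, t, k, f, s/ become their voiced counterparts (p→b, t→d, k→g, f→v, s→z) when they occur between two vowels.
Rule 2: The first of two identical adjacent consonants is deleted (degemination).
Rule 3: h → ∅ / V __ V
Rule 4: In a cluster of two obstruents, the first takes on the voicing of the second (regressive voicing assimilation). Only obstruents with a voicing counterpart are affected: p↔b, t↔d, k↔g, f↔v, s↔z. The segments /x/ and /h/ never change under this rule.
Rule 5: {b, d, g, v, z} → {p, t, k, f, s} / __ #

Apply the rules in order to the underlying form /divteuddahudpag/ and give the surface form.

difteudautpak

Rule 1 (intervocalic voicing): no segment meets the environment; /divteuddahudpag/ is unchanged.
Rule 2 (degemination): /dd/ is a geminate; the first /d/ deletes. /divteuddahudpag/ → divteudahudpag.
Rule 3 (intervocalic h-deletion): /h/ occurs between vowels /a/ and /u/, so it deletes. /divteudahudpag/ → divteudaudpag.
Rule 4 (regressive voicing assimilation): /v/ precedes the voiceless obstruent /t/, so it devoices to [f] by assimilation. /d/ precedes the voiceless obstruent /p/, so it devoices to [t] by assimilation. /divteudaudpag/ → difteudautpag.
Rule 5 (final devoicing): /g/ is a voiced obstruent in word-final position, so it devoices to [k]. /difteudautpag/ → difteudautpak.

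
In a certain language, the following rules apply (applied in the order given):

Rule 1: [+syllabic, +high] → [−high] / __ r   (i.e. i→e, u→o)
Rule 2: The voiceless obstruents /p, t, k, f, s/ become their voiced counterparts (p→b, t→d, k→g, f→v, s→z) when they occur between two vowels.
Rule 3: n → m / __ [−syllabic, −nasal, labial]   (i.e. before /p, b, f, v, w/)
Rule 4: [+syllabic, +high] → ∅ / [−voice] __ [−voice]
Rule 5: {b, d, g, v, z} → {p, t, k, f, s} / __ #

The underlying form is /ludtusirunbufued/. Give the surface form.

Rule 1 (pre-rhotic lowering): /i/ is a high vowel immediately before /r/, so it lowers to [e]. /ludtusirunbufued/ → ludtuserunbufued.
Rule 2 (intervocalic voicing): /s/ is a voiceless obstruent between vowels /u/ and /e/, so it voices to [z]. /f/ is a voiceless obstruent between vowels /u/ and /u/, so it voices to [v]. /ludtuserunbufued/ → ludtuzerunbuvued.
Rule 3 (nasal place assimilation): /n/ precedes the labial consonant /b/, so it assimilates in place to [m]. /ludtuzerunbuvued/ → ludtuzerumbuvued.
Rule 4 (high vowel syncope): no segment meets the environment; /ludtuzerumbuvued/ is unchanged.
Rule 5 (final devoicing): /d/ is a voiced obstruent in word-final position, so it devoices to [t]. /ludtuzerumbuvued/ → ludtuzerumbuvuet.

ludtuzerumbuvuet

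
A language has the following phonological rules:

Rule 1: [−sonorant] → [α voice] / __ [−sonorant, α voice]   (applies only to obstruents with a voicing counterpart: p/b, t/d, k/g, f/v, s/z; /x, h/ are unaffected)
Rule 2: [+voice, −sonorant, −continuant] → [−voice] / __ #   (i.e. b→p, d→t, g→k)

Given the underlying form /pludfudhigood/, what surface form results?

Rule 1 (regressive voicing assimilation): /d/ precedes the voiceless obstruent /f/, so it devoices to [t] by assimilation. /d/ precedes the voiceless obstruent /h/, so it devoices to [t] by assimilation. /pludfudhigood/ → plutfuthigood.
Rule 2 (final devoicing): /d/ is a voiced stop in word-final position, so it devoices to [t]. /plutfuthigood/ → plutfuthigoot.

plutfuthigoot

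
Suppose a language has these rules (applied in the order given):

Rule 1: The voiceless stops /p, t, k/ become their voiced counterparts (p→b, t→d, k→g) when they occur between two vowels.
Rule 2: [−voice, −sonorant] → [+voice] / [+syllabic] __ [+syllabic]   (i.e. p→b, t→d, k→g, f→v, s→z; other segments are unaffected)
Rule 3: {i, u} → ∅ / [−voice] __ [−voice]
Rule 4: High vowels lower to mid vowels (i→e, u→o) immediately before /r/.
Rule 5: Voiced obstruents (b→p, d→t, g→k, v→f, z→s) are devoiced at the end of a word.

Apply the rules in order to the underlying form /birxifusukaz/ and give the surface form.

Rule 1 (intervocalic voicing): /k/ is a voiceless stop between vowels /u/ and /a/, so it voices to [g]. /birxifusukaz/ → birxifusugaz.
Rule 2 (intervocalic voicing): /f/ is a voiceless obstruent between vowels /i/ and /u/, so it voices to [v]. /s/ is a voiceless obstruent between vowels /u/ and /u/, so it voices to [z]. /birxifusugaz/ → birxivuzugaz.
Rule 3 (high vowel syncope): no segment meets the environment; /birxivuzugaz/ is unchanged.
Rule 4 (pre-rhotic lowering): /i/ is a high vowel immediately before /r/, so it lowers to [e]. /birxivuzugaz/ → berxivuzugaz.
Rule 5 (final devoicing): /z/ is a voiced obstruent in word-final position, so it devoices to [s]. /berxivuzugaz/ → berxivuzugas.

berxivuzugas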